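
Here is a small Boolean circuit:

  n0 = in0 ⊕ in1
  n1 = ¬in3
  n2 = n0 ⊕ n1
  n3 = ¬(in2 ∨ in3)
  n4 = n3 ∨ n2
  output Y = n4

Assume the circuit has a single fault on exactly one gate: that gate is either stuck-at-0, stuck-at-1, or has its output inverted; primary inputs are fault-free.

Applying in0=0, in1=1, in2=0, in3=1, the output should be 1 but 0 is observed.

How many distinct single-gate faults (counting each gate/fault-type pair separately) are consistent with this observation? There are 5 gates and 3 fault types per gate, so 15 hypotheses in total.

8

Fault-free: n0=1, n1=0, n2=1, n3=0, n4=1 → 1. Observed 0.
  n0: stuck-at-0, inverted output ✓; others ✗
  n1: stuck-at-1, inverted output ✓; others ✗
  n2: stuck-at-0, inverted output ✓; others ✗
  n3: none of the 3 fault types match ✗
  n4: stuck-at-0, inverted output ✓; others ✗
Consistent faults: {n0 stuck-at-0, n0 inverted output, n1 stuck-at-1, n1 inverted output, n2 stuck-at-0, n2 inverted output, n4 stuck-at-0, n4 inverted output} — 8 in all.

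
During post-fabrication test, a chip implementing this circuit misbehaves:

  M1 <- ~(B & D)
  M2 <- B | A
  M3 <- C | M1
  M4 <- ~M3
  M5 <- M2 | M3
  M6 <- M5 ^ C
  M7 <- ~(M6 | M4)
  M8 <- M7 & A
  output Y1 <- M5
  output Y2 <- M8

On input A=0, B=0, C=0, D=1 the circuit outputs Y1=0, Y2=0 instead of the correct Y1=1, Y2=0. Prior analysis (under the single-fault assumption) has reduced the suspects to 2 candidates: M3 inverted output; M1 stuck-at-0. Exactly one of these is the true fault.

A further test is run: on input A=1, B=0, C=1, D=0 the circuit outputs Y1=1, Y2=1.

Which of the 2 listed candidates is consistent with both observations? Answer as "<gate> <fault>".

M1 stuck-at-0

Evaluate each candidate on input A=1, B=0, C=1, D=0:
  M3 inverted output: M1=1, M2=1, M3=0 [inverted output], M4=1, M5=1, M6=0, M7=0, M8=0 → Y1=1, Y2=0 — eliminated
  M1 stuck-at-0: M1=0 [stuck-at-0], M2=1, M3=1, M4=0, M5=1, M6=0, M7=1, M8=1 → Y1=1, Y2=1 — matches
Only M1 stuck-at-0 reproduces the observed Y1=1, Y2=1.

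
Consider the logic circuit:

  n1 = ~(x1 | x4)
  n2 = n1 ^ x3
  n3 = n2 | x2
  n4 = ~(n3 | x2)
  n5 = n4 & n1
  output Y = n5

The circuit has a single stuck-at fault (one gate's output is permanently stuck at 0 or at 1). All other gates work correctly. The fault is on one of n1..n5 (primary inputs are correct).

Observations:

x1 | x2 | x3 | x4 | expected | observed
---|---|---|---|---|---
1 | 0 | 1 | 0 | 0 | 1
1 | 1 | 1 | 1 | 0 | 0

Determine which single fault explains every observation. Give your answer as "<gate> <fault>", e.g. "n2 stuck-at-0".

Fault-free values for test 1 (x1=1, x2=0, x3=1, x4=0): n1=0, n2=1, n3=1, n4=0, n5=0, giving Y=0. Observed 1.
Test 1: faults giving observed 1 are {n1 stuck-at-1, n5 stuck-at-1}.
Test 2 (x1=1, x2=1, x3=1, x4=1): fault-free n1=0, n2=1, n3=1, n4=0, n5=0 → 0; observed 0. Eliminates n5 stuck-at-1.
Only n1 stuck-at-1 is consistent with every test.

n1 stuck-at-1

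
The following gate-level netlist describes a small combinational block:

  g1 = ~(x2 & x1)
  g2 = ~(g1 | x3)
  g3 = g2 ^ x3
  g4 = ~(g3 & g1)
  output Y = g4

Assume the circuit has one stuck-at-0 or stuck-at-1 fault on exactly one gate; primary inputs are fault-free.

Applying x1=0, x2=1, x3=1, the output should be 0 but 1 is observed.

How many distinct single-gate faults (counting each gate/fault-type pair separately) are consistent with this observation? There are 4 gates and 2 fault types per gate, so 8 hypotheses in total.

4

Fault-free: g1=1, g2=0, g3=1, g4=0 → 0. Observed 1.
  g1 stuck-at-0: output 1 ✓
  g1 stuck-at-1: output 0 ✗
  g2 stuck-at-0: output 0 ✗
  g2 stuck-at-1: output 1 ✓
  g3 stuck-at-0: output 1 ✓
  g3 stuck-at-1: output 0 ✗
  g4 stuck-at-0: output 0 ✗
  g4 stuck-at-1: output 1 ✓
Consistent faults: {g1 stuck-at-0, g2 stuck-at-1, g3 stuck-at-0, g4 stuck-at-1} — 4 in all.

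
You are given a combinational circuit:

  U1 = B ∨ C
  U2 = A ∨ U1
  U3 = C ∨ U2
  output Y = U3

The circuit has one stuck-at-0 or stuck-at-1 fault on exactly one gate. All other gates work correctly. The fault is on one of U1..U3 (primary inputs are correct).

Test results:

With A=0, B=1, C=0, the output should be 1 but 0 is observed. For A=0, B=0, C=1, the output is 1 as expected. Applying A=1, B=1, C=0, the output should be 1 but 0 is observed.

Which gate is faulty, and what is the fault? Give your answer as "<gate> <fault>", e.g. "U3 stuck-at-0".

U2 stuck-at-0

Fault-free values for test 1 (A=0, B=1, C=0): U1=1, U2=1, U3=1, giving Y=1. Observed 0.
Test 1: faults giving observed 0 are {U1 stuck-at-0, U2 stuck-at-0, U3 stuck-at-0}.
Test 2 (A=0, B=0, C=1): fault-free U1=1, U2=1, U3=1 → 1; observed 1. Eliminates U3 stuck-at-0.
Test 3 (A=1, B=1, C=0): fault-free U1=1, U2=1, U3=1 → 1; observed 0. Eliminates U1 stuck-at-0.
Only U2 stuck-at-0 is consistent with every test.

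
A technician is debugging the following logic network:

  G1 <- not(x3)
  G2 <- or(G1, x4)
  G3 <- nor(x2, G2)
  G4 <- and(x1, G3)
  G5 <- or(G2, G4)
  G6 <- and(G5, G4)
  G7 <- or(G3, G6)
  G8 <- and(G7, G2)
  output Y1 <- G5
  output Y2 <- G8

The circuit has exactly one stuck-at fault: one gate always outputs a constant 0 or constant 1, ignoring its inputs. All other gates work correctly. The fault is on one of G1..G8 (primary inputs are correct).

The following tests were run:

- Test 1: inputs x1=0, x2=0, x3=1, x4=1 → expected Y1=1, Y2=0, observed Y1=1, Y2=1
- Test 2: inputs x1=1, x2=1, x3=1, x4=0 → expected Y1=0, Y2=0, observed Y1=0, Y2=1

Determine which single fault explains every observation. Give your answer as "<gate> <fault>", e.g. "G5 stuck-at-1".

G8 stuck-at-1

Fault-free values for test 1 (x1=0, x2=0, x3=1, x4=1): G1=0, G2=1, G3=0, G4=0, G5=1, G6=0, G7=0, G8=0, giving Y1=1, Y2=0. Observed Y1=1, Y2=1.
Test 1: faults giving observed Y1=1, Y2=1 are {G3 stuck-at-1, G4 stuck-at-1, G6 stuck-at-1, G7 stuck-at-1, G8 stuck-at-1}.
Test 2 (x1=1, x2=1, x3=1, x4=0): fault-free G1=0, G2=0, G3=0, G4=0, G5=0, G6=0, G7=0, G8=0 → Y1=0, Y2=0; observed Y1=0, Y2=1. Eliminates G3 stuck-at-1, G4 stuck-at-1, G6 stuck-at-1, G7 stuck-at-1.
Only G8 stuck-at-1 is consistent with every test.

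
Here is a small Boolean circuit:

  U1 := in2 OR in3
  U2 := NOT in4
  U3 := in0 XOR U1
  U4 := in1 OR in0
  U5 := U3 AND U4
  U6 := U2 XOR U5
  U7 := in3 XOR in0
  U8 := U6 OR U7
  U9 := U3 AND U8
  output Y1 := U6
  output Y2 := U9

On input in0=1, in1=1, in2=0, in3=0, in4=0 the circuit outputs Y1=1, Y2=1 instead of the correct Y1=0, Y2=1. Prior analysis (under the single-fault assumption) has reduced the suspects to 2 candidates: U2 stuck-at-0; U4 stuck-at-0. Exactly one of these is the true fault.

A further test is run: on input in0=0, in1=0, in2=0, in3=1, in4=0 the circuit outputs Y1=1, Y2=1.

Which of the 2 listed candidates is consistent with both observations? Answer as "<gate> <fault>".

Evaluate each candidate on input in0=0, in1=0, in2=0, in3=1, in4=0:
  U2 stuck-at-0: U1=1, U2=0 [stuck-at-0], U3=1, U4=0, U5=0, U6=0, U7=1, U8=1, U9=1 → Y1=0, Y2=1 — eliminated
  U4 stuck-at-0: U1=1, U2=1, U3=1, U4=0 [stuck-at-0], U5=0, U6=1, U7=1, U8=1, U9=1 → Y1=1, Y2=1 — matches
Only U4 stuck-at-0 reproduces the observed Y1=1, Y2=1.

U4 stuck-at-0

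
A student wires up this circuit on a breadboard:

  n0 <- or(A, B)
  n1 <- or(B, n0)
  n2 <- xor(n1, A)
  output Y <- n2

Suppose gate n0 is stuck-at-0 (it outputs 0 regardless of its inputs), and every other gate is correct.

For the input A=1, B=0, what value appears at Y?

1

Propagate with n0 forced: n0=0 [stuck-at-0], n1=0, n2=1.
So Y = 1. (Without the fault it would be 0.)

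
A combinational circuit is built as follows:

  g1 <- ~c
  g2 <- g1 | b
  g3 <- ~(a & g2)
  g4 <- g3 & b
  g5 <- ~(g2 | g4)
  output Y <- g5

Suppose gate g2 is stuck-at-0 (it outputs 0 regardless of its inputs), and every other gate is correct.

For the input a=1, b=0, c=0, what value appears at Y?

1

Propagate with g2 forced: g1=1, g2=0 [stuck-at-0], g3=1, g4=0, g5=1.
So Y = 1. (Without the fault it would be 0.)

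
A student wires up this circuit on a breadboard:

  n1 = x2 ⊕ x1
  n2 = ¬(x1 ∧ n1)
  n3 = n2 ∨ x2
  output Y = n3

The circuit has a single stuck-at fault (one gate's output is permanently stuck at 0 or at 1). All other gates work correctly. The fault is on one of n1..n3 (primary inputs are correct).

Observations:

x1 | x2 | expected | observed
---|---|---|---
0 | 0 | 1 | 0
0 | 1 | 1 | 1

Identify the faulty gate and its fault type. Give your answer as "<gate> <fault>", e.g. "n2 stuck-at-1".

n2 stuck-at-0

Fault-free values for test 1 (x1=0, x2=0): n1=0, n2=1, n3=1, giving Y=1. Observed 0.
Test 1: faults giving observed 0 are {n2 stuck-at-0, n3 stuck-at-0}.
Test 2 (x1=0, x2=1): fault-free n1=1, n2=1, n3=1 → 1; observed 1. Eliminates n3 stuck-at-0.
Only n2 stuck-at-0 is consistent with every test.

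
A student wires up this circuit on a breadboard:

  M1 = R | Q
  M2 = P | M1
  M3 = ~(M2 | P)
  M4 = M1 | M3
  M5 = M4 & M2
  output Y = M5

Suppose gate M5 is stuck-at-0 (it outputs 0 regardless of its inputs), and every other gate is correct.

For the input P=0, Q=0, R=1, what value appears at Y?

Propagate with M5 forced: M1=1, M2=1, M3=0, M4=1, M5=0 [stuck-at-0].
So Y = 0. (Without the fault it would be 1.)

0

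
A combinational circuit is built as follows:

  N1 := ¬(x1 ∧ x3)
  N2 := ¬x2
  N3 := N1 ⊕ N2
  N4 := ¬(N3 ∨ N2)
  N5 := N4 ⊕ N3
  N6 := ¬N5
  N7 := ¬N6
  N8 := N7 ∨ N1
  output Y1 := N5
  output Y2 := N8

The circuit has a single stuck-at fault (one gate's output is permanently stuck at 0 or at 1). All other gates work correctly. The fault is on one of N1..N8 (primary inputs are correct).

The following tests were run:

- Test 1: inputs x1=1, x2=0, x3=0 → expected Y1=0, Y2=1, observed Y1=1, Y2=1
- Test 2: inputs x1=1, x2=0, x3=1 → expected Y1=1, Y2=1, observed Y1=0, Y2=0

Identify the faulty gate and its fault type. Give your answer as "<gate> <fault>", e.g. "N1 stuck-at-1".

Fault-free values for test 1 (x1=1, x2=0, x3=0): N1=1, N2=1, N3=0, N4=0, N5=0, N6=1, N7=0, N8=1, giving Y1=0, Y2=1. Observed Y1=1, Y2=1.
Test 1: faults giving observed Y1=1, Y2=1 are {N1 stuck-at-0, N2 stuck-at-0, N3 stuck-at-1, N4 stuck-at-1, N5 stuck-at-1}.
Test 2 (x1=1, x2=0, x3=1): fault-free N1=0, N2=1, N3=1, N4=0, N5=1, N6=0, N7=1, N8=1 → Y1=1, Y2=1; observed Y1=0, Y2=0. Eliminates N1 stuck-at-0, N2 stuck-at-0, N3 stuck-at-1, N5 stuck-at-1.
Only N4 stuck-at-1 is consistent with every test.

N4 stuck-at-1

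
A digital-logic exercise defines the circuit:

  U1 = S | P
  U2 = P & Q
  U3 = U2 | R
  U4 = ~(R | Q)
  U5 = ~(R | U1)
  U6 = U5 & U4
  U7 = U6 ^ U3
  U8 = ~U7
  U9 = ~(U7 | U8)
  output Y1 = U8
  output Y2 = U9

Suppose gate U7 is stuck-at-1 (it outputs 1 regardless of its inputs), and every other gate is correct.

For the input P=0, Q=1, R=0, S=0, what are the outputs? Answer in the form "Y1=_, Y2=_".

Propagate with U7 forced: U1=0, U2=0, U3=0, U4=0, U5=1, U6=0, U7=1 [stuck-at-1], U8=0, U9=0.
So the outputs are Y1=0, Y2=0. (Without the fault they would be Y1=1, Y2=0.)

Y1=0, Y2=0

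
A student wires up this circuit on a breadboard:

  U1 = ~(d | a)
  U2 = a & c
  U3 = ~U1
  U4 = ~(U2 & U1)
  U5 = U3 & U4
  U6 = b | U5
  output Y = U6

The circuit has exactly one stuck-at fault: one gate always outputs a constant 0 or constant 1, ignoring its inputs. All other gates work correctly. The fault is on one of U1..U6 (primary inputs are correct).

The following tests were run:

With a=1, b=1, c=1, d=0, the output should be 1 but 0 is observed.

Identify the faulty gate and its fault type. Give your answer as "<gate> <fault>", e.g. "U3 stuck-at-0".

U6 stuck-at-0

Fault-free values for test 1 (a=1, b=1, c=1, d=0): U1=0, U2=1, U3=1, U4=1, U5=1, U6=1, giving Y=1. Observed 0.
Test 1: faults giving observed 0 are {U6 stuck-at-0}.
Only U6 stuck-at-0 is consistent with every test.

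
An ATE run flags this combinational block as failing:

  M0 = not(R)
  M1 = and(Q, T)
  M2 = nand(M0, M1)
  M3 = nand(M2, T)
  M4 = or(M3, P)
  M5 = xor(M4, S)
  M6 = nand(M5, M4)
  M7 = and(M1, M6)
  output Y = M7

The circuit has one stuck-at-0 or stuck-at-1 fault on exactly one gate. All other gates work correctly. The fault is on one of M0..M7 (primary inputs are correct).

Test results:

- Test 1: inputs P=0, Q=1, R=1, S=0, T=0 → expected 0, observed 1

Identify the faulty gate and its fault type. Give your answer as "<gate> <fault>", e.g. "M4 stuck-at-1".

M7 stuck-at-1

Fault-free values for test 1 (P=0, Q=1, R=1, S=0, T=0): M0=0, M1=0, M2=1, M3=1, M4=1, M5=1, M6=0, M7=0, giving Y=0. Observed 1.
Test 1: faults giving observed 1 are {M7 stuck-at-1}.
Only M7 stuck-at-1 is consistent with every test.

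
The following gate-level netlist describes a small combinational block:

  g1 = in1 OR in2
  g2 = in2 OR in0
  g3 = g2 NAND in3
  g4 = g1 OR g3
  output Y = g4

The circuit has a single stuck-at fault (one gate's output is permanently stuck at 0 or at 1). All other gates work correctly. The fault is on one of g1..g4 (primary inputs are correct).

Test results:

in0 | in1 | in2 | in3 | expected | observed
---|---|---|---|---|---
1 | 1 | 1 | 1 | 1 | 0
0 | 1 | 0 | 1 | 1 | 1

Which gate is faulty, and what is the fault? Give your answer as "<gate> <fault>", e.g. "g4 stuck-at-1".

g1 stuck-at-0

Fault-free values for test 1 (in0=1, in1=1, in2=1, in3=1): g1=1, g2=1, g3=0, g4=1, giving Y=1. Observed 0.
Test 1: faults giving observed 0 are {g1 stuck-at-0, g4 stuck-at-0}.
Test 2 (in0=0, in1=1, in2=0, in3=1): fault-free g1=1, g2=0, g3=1, g4=1 → 1; observed 1. Eliminates g4 stuck-at-0.
Only g1 stuck-at-0 is consistent with every test.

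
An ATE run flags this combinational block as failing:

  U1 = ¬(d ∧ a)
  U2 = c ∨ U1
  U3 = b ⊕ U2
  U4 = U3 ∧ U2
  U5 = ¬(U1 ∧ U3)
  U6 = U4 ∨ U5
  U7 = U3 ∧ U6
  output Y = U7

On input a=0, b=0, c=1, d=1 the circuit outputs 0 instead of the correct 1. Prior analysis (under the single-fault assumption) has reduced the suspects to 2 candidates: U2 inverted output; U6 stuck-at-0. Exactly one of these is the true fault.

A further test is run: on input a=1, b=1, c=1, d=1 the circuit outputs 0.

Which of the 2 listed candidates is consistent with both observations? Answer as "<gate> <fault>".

Evaluate each candidate on input a=1, b=1, c=1, d=1:
  U2 inverted output: U1=0, U2=0 [inverted output], U3=1, U4=0, U5=1, U6=1, U7=1 → 1 — eliminated
  U6 stuck-at-0: U1=0, U2=1, U3=0, U4=0, U5=1, U6=0 [stuck-at-0], U7=0 → 0 — matches
Only U6 stuck-at-0 reproduces the observed 0.

U6 stuck-at-0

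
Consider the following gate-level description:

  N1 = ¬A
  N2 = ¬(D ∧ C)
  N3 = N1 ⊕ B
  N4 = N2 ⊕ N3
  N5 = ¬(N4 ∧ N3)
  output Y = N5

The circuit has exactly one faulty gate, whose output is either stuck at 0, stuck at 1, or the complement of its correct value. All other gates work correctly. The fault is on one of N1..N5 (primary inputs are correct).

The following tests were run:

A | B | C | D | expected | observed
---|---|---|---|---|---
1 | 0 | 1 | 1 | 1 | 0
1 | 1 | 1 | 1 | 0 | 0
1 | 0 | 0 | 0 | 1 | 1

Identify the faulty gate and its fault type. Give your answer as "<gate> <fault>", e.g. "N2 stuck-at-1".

N3 stuck-at-1

Fault-free values for test 1 (A=1, B=0, C=1, D=1): N1=0, N2=0, N3=0, N4=0, N5=1, giving Y=1. Observed 0.
Test 1: faults giving observed 0 are {N1 stuck-at-1, N1 inverted output, N3 stuck-at-1, N3 inverted output, N5 stuck-at-0, N5 inverted output}.
Test 2 (A=1, B=1, C=1, D=1): fault-free N1=0, N2=0, N3=1, N4=1, N5=0 → 0; observed 0. Eliminates N1 stuck-at-1, N1 inverted output, N3 inverted output, N5 inverted output.
Test 3 (A=1, B=0, C=0, D=0): fault-free N1=0, N2=1, N3=0, N4=1, N5=1 → 1; observed 1. Eliminates N5 stuck-at-0.
Only N3 stuck-at-1 is consistent with every test.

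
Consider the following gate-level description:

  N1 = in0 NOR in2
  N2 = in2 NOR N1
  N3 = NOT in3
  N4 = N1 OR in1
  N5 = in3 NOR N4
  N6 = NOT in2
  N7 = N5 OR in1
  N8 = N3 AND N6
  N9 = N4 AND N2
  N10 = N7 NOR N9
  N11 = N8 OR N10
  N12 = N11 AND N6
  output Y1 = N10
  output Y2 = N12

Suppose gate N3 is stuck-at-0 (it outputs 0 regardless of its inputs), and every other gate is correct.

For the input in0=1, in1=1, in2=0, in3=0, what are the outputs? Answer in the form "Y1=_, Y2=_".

Propagate with N3 forced: N1=0, N2=1, N3=0 [stuck-at-0], N4=1, N5=0, N6=1, N7=1, N8=0, N9=1, N10=0, N11=0, N12=0.
So the outputs are Y1=0, Y2=0. (Without the fault they would be Y1=0, Y2=1.)

Y1=0, Y2=0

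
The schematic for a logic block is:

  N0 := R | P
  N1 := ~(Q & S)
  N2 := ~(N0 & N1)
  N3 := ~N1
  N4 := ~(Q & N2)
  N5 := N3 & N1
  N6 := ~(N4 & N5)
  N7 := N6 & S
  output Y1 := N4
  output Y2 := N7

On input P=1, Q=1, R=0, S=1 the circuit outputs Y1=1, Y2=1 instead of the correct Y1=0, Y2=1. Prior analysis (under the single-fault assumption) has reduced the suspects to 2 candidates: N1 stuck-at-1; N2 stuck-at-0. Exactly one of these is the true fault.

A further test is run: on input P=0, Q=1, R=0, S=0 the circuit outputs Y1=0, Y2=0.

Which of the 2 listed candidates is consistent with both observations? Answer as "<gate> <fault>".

N1 stuck-at-1

Evaluate each candidate on input P=0, Q=1, R=0, S=0:
  N1 stuck-at-1: N0=0, N1=1 [stuck-at-1], N2=1, N3=0, N4=0, N5=0, N6=1, N7=0 → Y1=0, Y2=0 — matches
  N2 stuck-at-0: N0=0, N1=1, N2=0 [stuck-at-0], N3=0, N4=1, N5=0, N6=1, N7=0 → Y1=1, Y2=0 — eliminated
Only N1 stuck-at-1 reproduces the observed Y1=0, Y2=0.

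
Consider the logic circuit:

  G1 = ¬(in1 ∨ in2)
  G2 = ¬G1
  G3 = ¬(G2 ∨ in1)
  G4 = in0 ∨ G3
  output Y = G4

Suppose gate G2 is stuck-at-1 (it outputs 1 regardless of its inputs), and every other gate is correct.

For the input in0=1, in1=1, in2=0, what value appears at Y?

Propagate with G2 forced: G1=0, G2=1 [stuck-at-1], G3=0, G4=1.
So Y = 1. (Same as the fault-free value — the fault is masked on this input.)

1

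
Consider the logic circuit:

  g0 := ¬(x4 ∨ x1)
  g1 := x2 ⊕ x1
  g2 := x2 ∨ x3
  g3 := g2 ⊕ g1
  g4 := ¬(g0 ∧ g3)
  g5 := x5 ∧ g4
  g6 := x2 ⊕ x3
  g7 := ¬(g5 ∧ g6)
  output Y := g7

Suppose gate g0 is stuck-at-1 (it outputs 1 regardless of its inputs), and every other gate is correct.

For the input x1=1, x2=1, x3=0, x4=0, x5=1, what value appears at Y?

Propagate with g0 forced: g0=1 [stuck-at-1], g1=0, g2=1, g3=1, g4=0, g5=0, g6=1, g7=1.
So Y = 1. (Without the fault it would be 0.)

1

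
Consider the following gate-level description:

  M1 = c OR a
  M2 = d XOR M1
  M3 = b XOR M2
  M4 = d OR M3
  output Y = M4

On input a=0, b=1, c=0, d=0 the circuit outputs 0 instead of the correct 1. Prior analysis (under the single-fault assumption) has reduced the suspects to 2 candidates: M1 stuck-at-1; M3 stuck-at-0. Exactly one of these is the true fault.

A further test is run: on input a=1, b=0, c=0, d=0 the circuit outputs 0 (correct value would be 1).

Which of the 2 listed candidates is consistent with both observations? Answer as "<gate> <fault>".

Evaluate each candidate on input a=1, b=0, c=0, d=0:
  M1 stuck-at-1: M1=1 [stuck-at-1], M2=1, M3=1, M4=1 → 1 — eliminated
  M3 stuck-at-0: M1=1, M2=1, M3=0 [stuck-at-0], M4=0 → 0 — matches
Only M3 stuck-at-0 reproduces the observed 0.

M3 stuck-at-0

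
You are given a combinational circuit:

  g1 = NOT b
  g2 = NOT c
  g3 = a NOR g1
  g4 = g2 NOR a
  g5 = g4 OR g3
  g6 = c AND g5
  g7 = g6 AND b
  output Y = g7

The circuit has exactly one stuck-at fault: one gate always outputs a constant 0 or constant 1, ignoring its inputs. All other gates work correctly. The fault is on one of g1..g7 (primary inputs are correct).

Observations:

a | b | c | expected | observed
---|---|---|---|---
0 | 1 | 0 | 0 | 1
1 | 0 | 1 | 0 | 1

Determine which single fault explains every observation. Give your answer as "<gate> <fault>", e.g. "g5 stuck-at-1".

Fault-free values for test 1 (a=0, b=1, c=0): g1=0, g2=1, g3=1, g4=0, g5=1, g6=0, g7=0, giving Y=0. Observed 1.
Test 1: faults giving observed 1 are {g6 stuck-at-1, g7 stuck-at-1}.
Test 2 (a=1, b=0, c=1): fault-free g1=1, g2=0, g3=0, g4=0, g5=0, g6=0, g7=0 → 0; observed 1. Eliminates g6 stuck-at-1.
Only g7 stuck-at-1 is consistent with every test.

g7 stuck-at-1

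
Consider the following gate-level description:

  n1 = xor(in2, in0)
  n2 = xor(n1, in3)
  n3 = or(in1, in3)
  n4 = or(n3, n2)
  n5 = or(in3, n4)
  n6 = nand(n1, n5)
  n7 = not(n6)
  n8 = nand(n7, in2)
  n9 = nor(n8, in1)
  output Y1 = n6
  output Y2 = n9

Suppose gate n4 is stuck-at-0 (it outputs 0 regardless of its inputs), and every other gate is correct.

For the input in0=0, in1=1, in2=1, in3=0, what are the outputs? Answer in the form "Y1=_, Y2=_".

Propagate with n4 forced: n1=1, n2=1, n3=1, n4=0 [stuck-at-0], n5=0, n6=1, n7=0, n8=1, n9=0.
So the outputs are Y1=1, Y2=0. (Without the fault they would be Y1=0, Y2=0.)

Y1=1, Y2=0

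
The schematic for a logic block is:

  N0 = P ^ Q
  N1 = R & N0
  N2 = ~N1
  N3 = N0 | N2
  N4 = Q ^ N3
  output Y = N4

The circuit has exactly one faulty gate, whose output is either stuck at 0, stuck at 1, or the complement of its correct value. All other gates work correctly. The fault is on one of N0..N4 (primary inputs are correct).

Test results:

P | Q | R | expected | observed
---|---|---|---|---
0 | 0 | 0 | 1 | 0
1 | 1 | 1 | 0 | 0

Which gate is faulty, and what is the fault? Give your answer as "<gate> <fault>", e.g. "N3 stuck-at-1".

N4 stuck-at-0

Fault-free values for test 1 (P=0, Q=0, R=0): N0=0, N1=0, N2=1, N3=1, N4=1, giving Y=1. Observed 0.
Test 1: faults giving observed 0 are {N1 stuck-at-1, N1 inverted output, N2 stuck-at-0, N2 inverted output, N3 stuck-at-0, N3 inverted output, N4 stuck-at-0, N4 inverted output}.
Test 2 (P=1, Q=1, R=1): fault-free N0=0, N1=0, N2=1, N3=1, N4=0 → 0; observed 0. Eliminates N1 stuck-at-1, N1 inverted output, N2 stuck-at-0, N2 inverted output, N3 stuck-at-0, N3 inverted output, N4 inverted output.
Only N4 stuck-at-0 is consistent with every test.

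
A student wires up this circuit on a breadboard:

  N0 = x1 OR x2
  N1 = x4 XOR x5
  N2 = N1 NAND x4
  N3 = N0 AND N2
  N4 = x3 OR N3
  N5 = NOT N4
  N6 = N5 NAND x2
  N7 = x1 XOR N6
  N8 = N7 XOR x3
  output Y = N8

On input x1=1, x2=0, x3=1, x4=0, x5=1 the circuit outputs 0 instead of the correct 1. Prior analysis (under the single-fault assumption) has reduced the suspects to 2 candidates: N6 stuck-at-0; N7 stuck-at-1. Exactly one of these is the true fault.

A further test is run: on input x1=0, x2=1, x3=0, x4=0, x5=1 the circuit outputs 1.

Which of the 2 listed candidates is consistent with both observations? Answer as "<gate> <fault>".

Evaluate each candidate on input x1=0, x2=1, x3=0, x4=0, x5=1:
  N6 stuck-at-0: N0=1, N1=1, N2=1, N3=1, N4=1, N5=0, N6=0 [stuck-at-0], N7=0, N8=0 → 0 — eliminated
  N7 stuck-at-1: N0=1, N1=1, N2=1, N3=1, N4=1, N5=0, N6=1, N7=1 [stuck-at-1], N8=1 → 1 — matches
Only N7 stuck-at-1 reproduces the observed 1.

N7 stuck-at-1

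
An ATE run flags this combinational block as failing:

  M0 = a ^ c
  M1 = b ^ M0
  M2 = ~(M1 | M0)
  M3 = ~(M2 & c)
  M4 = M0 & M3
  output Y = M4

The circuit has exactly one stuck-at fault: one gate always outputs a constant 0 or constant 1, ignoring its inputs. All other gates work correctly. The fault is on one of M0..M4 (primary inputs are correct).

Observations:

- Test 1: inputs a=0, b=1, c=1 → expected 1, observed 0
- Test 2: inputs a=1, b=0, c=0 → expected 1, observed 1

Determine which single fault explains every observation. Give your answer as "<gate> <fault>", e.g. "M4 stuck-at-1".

M2 stuck-at-1

Fault-free values for test 1 (a=0, b=1, c=1): M0=1, M1=0, M2=0, M3=1, M4=1, giving Y=1. Observed 0.
Test 1: faults giving observed 0 are {M0 stuck-at-0, M2 stuck-at-1, M3 stuck-at-0, M4 stuck-at-0}.
Test 2 (a=1, b=0, c=0): fault-free M0=1, M1=1, M2=0, M3=1, M4=1 → 1; observed 1. Eliminates M0 stuck-at-0, M3 stuck-at-0, M4 stuck-at-0.
Only M2 stuck-at-1 is consistent with every test.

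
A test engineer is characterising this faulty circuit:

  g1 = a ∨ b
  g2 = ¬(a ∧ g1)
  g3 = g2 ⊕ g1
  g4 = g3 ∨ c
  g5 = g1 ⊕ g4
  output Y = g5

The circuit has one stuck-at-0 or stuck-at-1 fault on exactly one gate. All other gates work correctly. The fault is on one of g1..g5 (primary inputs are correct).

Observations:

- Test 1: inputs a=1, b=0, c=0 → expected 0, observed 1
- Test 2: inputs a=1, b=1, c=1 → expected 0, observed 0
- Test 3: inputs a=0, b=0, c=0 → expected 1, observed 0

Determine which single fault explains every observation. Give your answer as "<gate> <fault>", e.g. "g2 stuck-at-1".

Fault-free values for test 1 (a=1, b=0, c=0): g1=1, g2=0, g3=1, g4=1, g5=0, giving Y=0. Observed 1.
Test 1: faults giving observed 1 are {g1 stuck-at-0, g2 stuck-at-1, g3 stuck-at-0, g4 stuck-at-0, g5 stuck-at-1}.
Test 2 (a=1, b=1, c=1): fault-free g1=1, g2=0, g3=1, g4=1, g5=0 → 0; observed 0. Eliminates g1 stuck-at-0, g4 stuck-at-0, g5 stuck-at-1.
Test 3 (a=0, b=0, c=0): fault-free g1=0, g2=1, g3=1, g4=1, g5=1 → 1; observed 0. Eliminates g2 stuck-at-1.
Only g3 stuck-at-0 is consistent with every test.

g3 stuck-at-0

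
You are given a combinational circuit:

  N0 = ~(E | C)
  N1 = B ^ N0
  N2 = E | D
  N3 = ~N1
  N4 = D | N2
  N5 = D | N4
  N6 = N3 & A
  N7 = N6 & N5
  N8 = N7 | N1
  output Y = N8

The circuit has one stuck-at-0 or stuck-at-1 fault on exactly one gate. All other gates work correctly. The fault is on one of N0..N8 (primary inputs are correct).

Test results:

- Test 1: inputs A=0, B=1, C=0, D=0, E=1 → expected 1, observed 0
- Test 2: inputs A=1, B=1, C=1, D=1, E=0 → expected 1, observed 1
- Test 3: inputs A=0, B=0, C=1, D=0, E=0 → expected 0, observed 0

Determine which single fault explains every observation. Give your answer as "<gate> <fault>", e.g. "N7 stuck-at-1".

N1 stuck-at-0

Fault-free values for test 1 (A=0, B=1, C=0, D=0, E=1): N0=0, N1=1, N2=1, N3=0, N4=1, N5=1, N6=0, N7=0, N8=1, giving Y=1. Observed 0.
Test 1: faults giving observed 0 are {N0 stuck-at-1, N1 stuck-at-0, N8 stuck-at-0}.
Test 2 (A=1, B=1, C=1, D=1, E=0): fault-free N0=0, N1=1, N2=1, N3=0, N4=1, N5=1, N6=0, N7=0, N8=1 → 1; observed 1. Eliminates N8 stuck-at-0.
Test 3 (A=0, B=0, C=1, D=0, E=0): fault-free N0=0, N1=0, N2=0, N3=1, N4=0, N5=0, N6=0, N7=0, N8=0 → 0; observed 0. Eliminates N0 stuck-at-1.
Only N1 stuck-at-0 is consistent with every test.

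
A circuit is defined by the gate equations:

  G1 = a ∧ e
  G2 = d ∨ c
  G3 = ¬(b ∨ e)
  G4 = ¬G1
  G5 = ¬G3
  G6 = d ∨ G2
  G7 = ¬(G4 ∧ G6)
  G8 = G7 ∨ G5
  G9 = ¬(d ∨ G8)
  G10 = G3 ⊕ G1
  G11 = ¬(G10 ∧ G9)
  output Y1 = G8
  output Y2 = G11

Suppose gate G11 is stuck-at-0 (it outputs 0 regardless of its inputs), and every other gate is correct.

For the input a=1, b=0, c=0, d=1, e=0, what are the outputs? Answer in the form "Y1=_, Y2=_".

Propagate with G11 forced: G1=0, G2=1, G3=1, G4=1, G5=0, G6=1, G7=0, G8=0, G9=0, G10=1, G11=0 [stuck-at-0].
So the outputs are Y1=0, Y2=0. (Without the fault they would be Y1=0, Y2=1.)

Y1=0, Y2=0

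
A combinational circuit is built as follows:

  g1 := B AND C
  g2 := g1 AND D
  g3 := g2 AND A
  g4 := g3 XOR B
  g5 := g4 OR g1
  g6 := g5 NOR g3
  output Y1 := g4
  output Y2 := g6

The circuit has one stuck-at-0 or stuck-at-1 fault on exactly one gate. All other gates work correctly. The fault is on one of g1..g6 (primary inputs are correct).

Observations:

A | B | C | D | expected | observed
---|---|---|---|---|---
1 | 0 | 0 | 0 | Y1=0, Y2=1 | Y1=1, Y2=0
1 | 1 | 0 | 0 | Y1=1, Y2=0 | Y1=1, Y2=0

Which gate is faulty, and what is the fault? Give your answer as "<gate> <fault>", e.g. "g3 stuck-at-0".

Fault-free values for test 1 (A=1, B=0, C=0, D=0): g1=0, g2=0, g3=0, g4=0, g5=0, g6=1, giving Y1=0, Y2=1. Observed Y1=1, Y2=0.
Test 1: faults giving observed Y1=1, Y2=0 are {g2 stuck-at-1, g3 stuck-at-1, g4 stuck-at-1}.
Test 2 (A=1, B=1, C=0, D=0): fault-free g1=0, g2=0, g3=0, g4=1, g5=1, g6=0 → Y1=1, Y2=0; observed Y1=1, Y2=0. Eliminates g2 stuck-at-1, g3 stuck-at-1.
Only g4 stuck-at-1 is consistent with every test.

g4 stuck-at-1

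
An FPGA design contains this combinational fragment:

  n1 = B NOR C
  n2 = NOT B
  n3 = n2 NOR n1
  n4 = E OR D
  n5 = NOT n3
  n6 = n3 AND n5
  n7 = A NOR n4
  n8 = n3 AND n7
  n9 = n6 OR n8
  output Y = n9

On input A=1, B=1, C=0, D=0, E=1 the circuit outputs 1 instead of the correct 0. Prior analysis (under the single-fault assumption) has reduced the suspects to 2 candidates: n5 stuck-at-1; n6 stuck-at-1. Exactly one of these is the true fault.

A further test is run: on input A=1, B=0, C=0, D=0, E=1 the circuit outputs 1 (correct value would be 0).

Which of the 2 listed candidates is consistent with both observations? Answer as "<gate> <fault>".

Evaluate each candidate on input A=1, B=0, C=0, D=0, E=1:
  n5 stuck-at-1: n1=1, n2=1, n3=0, n4=1, n5=1 [stuck-at-1], n6=0, n7=0, n8=0, n9=0 → 0 — eliminated
  n6 stuck-at-1: n1=1, n2=1, n3=0, n4=1, n5=1, n6=1 [stuck-at-1], n7=0, n8=0, n9=1 → 1 — matches
Only n6 stuck-at-1 reproduces the observed 1.

n6 stuck-at-1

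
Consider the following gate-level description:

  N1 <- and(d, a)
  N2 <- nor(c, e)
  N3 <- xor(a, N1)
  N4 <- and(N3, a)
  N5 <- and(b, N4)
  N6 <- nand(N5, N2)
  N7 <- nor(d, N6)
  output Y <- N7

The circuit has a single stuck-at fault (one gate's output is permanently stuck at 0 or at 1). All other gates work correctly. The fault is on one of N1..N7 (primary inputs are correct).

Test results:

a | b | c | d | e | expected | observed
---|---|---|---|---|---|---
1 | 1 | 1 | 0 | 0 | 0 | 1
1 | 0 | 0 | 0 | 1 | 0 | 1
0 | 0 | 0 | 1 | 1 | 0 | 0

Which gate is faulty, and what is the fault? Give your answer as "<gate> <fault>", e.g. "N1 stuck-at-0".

N6 stuck-at-0

Fault-free values for test 1 (a=1, b=1, c=1, d=0, e=0): N1=0, N2=0, N3=1, N4=1, N5=1, N6=1, N7=0, giving Y=0. Observed 1.
Test 1: faults giving observed 1 are {N2 stuck-at-1, N6 stuck-at-0, N7 stuck-at-1}.
Test 2 (a=1, b=0, c=0, d=0, e=1): fault-free N1=0, N2=0, N3=1, N4=1, N5=0, N6=1, N7=0 → 0; observed 1. Eliminates N2 stuck-at-1.
Test 3 (a=0, b=0, c=0, d=1, e=1): fault-free N1=0, N2=0, N3=0, N4=0, N5=0, N6=1, N7=0 → 0; observed 0. Eliminates N7 stuck-at-1.
Only N6 stuck-at-0 is consistent with every test.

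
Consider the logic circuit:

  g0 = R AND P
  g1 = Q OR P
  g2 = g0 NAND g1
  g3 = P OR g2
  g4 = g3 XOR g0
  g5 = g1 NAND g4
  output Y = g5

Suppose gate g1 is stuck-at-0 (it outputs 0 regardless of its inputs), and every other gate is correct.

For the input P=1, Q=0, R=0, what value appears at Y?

1

Propagate with g1 forced: g0=0, g1=0 [stuck-at-0], g2=1, g3=1, g4=1, g5=1.
So Y = 1. (Without the fault it would be 0.)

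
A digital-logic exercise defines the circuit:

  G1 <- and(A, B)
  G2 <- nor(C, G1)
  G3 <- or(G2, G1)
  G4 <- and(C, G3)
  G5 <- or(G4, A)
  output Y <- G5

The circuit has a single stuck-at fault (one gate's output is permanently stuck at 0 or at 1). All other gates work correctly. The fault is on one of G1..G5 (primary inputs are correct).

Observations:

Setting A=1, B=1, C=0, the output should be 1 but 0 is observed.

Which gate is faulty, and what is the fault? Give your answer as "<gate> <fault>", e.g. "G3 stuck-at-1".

G5 stuck-at-0

Fault-free values for test 1 (A=1, B=1, C=0): G1=1, G2=0, G3=1, G4=0, G5=1, giving Y=1. Observed 0.
Test 1: faults giving observed 0 are {G5 stuck-at-0}.
Only G5 stuck-at-0 is consistent with every test.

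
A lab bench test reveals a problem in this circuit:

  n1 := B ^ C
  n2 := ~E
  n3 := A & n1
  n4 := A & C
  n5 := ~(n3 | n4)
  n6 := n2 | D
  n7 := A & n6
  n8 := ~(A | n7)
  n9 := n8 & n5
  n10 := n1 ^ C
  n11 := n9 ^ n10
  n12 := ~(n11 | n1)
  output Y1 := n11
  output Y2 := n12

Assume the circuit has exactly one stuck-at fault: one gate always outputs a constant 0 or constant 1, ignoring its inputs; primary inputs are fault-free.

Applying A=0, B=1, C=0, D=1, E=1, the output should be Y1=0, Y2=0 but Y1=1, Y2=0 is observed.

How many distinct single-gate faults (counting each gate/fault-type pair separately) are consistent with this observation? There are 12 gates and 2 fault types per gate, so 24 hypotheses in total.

9

Fault-free: n1=1, n2=0, n3=0, n4=0, n5=1, n6=1, n7=0, n8=1, n9=1, n10=1, n11=0, n12=0 → Y1=0, Y2=0. Observed Y1=1, Y2=0.
  n1: stuck-at-0 ✓; others ✗
  n2: none of the 2 fault types match ✗
  n3: stuck-at-1 ✓; others ✗
  n4: stuck-at-1 ✓; others ✗
  n5: stuck-at-0 ✓; others ✗
  n6: none of the 2 fault types match ✗
  n7: stuck-at-1 ✓; others ✗
  n8: stuck-at-0 ✓; others ✗
  n9: stuck-at-0 ✓; others ✗
  n10: stuck-at-0 ✓; others ✗
  n11: stuck-at-1 ✓; others ✗
  n12: none of the 2 fault types match ✗
Consistent faults: {n1 stuck-at-0, n3 stuck-at-1, n4 stuck-at-1, n5 stuck-at-0, n7 stuck-at-1, n8 stuck-at-0, n9 stuck-at-0, n10 stuck-at-0, n11 stuck-at-1} — 9 in all.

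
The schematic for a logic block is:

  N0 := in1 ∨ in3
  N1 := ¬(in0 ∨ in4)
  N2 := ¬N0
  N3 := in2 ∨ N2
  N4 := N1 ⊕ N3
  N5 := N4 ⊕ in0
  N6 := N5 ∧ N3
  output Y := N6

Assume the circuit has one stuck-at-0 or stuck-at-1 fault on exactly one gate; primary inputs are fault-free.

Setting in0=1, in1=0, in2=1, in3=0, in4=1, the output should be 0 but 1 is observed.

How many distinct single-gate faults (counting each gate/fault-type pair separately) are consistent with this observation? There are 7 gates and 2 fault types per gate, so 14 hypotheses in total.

4

Fault-free: N0=0, N1=0, N2=1, N3=1, N4=1, N5=0, N6=0 → 0. Observed 1.
  N0 stuck-at-0: output 0 ✗
  N0 stuck-at-1: output 0 ✗
  N1 stuck-at-0: output 0 ✗
  N1 stuck-at-1: output 1 ✓
  N2 stuck-at-0: output 0 ✗
  N2 stuck-at-1: output 0 ✗
  N3 stuck-at-0: output 0 ✗
  N3 stuck-at-1: output 0 ✗
  N4 stuck-at-0: output 1 ✓
  N4 stuck-at-1: output 0 ✗
  N5 stuck-at-0: output 0 ✗
  N5 stuck-at-1: output 1 ✓
  N6 stuck-at-0: output 0 ✗
  N6 stuck-at-1: output 1 ✓
Consistent faults: {N1 stuck-at-1, N4 stuck-at-0, N5 stuck-at-1, N6 stuck-at-1} — 4 in all.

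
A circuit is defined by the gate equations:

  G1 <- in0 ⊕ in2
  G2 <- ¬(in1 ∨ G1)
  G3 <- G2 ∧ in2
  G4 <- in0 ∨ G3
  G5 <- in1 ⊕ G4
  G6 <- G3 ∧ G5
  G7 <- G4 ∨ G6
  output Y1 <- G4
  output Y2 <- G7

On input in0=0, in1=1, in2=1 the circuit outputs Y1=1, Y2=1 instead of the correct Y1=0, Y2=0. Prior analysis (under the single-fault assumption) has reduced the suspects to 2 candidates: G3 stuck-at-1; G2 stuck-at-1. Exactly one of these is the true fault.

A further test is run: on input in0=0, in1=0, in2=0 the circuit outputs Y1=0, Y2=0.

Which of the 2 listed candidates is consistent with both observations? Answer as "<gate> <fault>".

G2 stuck-at-1

Evaluate each candidate on input in0=0, in1=0, in2=0:
  G3 stuck-at-1: G1=0, G2=1, G3=1 [stuck-at-1], G4=1, G5=1, G6=1, G7=1 → Y1=1, Y2=1 — eliminated
  G2 stuck-at-1: G1=0, G2=1 [stuck-at-1], G3=0, G4=0, G5=0, G6=0, G7=0 → Y1=0, Y2=0 — matches
Only G2 stuck-at-1 reproduces the observed Y1=0, Y2=0.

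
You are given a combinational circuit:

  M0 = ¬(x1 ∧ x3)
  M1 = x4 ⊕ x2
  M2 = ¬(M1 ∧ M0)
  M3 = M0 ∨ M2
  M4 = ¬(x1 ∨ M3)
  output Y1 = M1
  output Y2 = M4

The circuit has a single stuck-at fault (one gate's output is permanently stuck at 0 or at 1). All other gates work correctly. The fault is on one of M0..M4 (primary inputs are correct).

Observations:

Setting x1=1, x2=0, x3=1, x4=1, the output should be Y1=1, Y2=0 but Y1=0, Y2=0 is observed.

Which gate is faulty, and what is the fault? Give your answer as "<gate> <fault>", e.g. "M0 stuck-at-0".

M1 stuck-at-0

Fault-free values for test 1 (x1=1, x2=0, x3=1, x4=1): M0=0, M1=1, M2=1, M3=1, M4=0, giving Y1=1, Y2=0. Observed Y1=0, Y2=0.
Test 1: faults giving observed Y1=0, Y2=0 are {M1 stuck-at-0}.
Only M1 stuck-at-0 is consistent with every test.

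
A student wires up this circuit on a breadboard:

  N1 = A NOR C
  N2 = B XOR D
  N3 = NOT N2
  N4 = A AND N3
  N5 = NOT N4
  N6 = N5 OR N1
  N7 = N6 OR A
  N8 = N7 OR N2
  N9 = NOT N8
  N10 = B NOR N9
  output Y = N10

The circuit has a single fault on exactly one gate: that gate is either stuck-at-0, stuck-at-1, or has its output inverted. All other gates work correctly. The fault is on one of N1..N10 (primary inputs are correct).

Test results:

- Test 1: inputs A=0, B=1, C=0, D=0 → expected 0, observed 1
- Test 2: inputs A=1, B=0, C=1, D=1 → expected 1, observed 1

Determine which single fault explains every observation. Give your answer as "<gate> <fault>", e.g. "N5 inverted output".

Fault-free values for test 1 (A=0, B=1, C=0, D=0): N1=1, N2=1, N3=0, N4=0, N5=1, N6=1, N7=1, N8=1, N9=0, N10=0, giving Y=0. Observed 1.
Test 1: faults giving observed 1 are {N10 stuck-at-1, N10 inverted output}.
Test 2 (A=1, B=0, C=1, D=1): fault-free N1=0, N2=1, N3=0, N4=0, N5=1, N6=1, N7=1, N8=1, N9=0, N10=1 → 1; observed 1. Eliminates N10 inverted output.
Only N10 stuck-at-1 is consistent with every test.

N10 stuck-at-1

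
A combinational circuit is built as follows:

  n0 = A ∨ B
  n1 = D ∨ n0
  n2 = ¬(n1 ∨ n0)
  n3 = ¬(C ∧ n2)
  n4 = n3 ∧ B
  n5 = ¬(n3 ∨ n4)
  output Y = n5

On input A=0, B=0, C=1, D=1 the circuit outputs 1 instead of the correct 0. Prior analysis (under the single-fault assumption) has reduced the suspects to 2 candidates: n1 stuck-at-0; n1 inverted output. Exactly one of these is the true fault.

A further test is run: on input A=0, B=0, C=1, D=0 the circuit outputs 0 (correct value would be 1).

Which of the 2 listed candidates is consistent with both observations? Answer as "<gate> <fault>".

n1 inverted output

Evaluate each candidate on input A=0, B=0, C=1, D=0:
  n1 stuck-at-0: n0=0, n1=0 [stuck-at-0], n2=1, n3=0, n4=0, n5=1 → 1 — eliminated
  n1 inverted output: n0=0, n1=1 [inverted output], n2=0, n3=1, n4=0, n5=0 → 0 — matches
Only n1 inverted output reproduces the observed 0.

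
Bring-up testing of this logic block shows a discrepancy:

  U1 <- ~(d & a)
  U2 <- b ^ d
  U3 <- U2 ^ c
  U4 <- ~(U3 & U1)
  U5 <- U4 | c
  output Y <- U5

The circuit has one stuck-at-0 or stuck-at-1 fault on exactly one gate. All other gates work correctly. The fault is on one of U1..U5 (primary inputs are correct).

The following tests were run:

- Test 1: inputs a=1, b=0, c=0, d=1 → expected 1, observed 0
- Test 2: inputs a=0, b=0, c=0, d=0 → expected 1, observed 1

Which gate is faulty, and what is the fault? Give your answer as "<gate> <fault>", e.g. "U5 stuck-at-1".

Fault-free values for test 1 (a=1, b=0, c=0, d=1): U1=0, U2=1, U3=1, U4=1, U5=1, giving Y=1. Observed 0.
Test 1: faults giving observed 0 are {U1 stuck-at-1, U4 stuck-at-0, U5 stuck-at-0}.
Test 2 (a=0, b=0, c=0, d=0): fault-free U1=1, U2=0, U3=0, U4=1, U5=1 → 1; observed 1. Eliminates U4 stuck-at-0, U5 stuck-at-0.
Only U1 stuck-at-1 is consistent with every test.

U1 stuck-at-1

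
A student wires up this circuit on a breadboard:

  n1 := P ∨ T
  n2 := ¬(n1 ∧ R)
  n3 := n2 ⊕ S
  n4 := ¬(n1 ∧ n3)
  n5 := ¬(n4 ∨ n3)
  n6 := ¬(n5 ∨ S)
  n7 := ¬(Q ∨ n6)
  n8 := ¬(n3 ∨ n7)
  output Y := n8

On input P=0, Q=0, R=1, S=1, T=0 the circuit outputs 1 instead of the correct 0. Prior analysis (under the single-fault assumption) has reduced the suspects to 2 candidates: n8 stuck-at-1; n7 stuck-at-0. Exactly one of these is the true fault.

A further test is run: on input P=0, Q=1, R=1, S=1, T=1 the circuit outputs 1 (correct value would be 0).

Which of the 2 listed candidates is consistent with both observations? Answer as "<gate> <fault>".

Evaluate each candidate on input P=0, Q=1, R=1, S=1, T=1:
  n8 stuck-at-1: n1=1, n2=0, n3=1, n4=0, n5=0, n6=0, n7=0, n8=1 [stuck-at-1] → 1 — matches
  n7 stuck-at-0: n1=1, n2=0, n3=1, n4=0, n5=0, n6=0, n7=0 [stuck-at-0], n8=0 → 0 — eliminated
Only n8 stuck-at-1 reproduces the observed 1.

n8 stuck-at-1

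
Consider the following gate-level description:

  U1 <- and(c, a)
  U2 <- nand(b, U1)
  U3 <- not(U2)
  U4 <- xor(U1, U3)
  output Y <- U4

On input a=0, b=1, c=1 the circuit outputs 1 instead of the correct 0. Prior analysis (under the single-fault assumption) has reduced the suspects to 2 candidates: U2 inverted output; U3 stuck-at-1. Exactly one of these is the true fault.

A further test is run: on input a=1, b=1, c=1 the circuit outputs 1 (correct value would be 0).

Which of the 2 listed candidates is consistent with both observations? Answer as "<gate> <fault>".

U2 inverted output

Evaluate each candidate on input a=1, b=1, c=1:
  U2 inverted output: U1=1, U2=1 [inverted output], U3=0, U4=1 → 1 — matches
  U3 stuck-at-1: U1=1, U2=0, U3=1 [stuck-at-1], U4=0 → 0 — eliminated
Only U2 inverted output reproduces the observed 1.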